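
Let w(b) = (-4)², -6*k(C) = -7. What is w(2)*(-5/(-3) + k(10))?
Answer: 136/3 ≈ 45.333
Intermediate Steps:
k(C) = 7/6 (k(C) = -⅙*(-7) = 7/6)
w(b) = 16
w(2)*(-5/(-3) + k(10)) = 16*(-5/(-3) + 7/6) = 16*(-5*(-⅓) + 7/6) = 16*(5/3 + 7/6) = 16*(17/6) = 136/3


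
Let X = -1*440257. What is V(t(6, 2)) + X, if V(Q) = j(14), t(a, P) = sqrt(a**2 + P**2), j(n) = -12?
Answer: -440269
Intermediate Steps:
t(a, P) = sqrt(P**2 + a**2)
V(Q) = -12
X = -440257
V(t(6, 2)) + X = -12 - 440257 = -440269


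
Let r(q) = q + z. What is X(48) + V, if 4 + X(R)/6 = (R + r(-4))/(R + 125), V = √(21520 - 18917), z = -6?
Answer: -3924/173 + √2603 ≈ 28.338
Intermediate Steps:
V = √2603 ≈ 51.020
r(q) = -6 + q (r(q) = q - 6 = -6 + q)
X(R) = -24 + 6*(-10 + R)/(125 + R) (X(R) = -24 + 6*((R + (-6 - 4))/(R + 125)) = -24 + 6*((R - 10)/(125 + R)) = -24 + 6*((-10 + R)/(125 + R)) = -24 + 6*(-10 + R)/(125 + R))
X(48) + V = 18*(-170 - 1*48)/(125 + 48) + √2603 = 18*(-170 - 48)/173 + √2603 = 18*(1/173)*(-218) + √2603 = -3924/173 + √2603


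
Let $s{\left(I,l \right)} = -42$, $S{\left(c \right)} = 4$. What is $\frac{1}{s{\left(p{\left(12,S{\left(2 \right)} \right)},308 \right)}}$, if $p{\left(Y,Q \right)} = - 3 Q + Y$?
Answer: $- \frac{1}{42} \approx -0.02381$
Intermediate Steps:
$p{\left(Y,Q \right)} = Y - 3 Q$
$\frac{1}{s{\left(p{\left(12,S{\left(2 \right)} \right)},308 \right)}} = \frac{1}{-42} = - \frac{1}{42}$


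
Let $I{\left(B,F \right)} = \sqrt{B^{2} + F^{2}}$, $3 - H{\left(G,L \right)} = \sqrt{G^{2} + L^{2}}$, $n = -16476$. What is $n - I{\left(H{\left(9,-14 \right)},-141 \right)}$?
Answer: $-16476 - \sqrt{20167 - 6 \sqrt{277}} \approx -16618.0$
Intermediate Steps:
$H{\left(G,L \right)} = 3 - \sqrt{G^{2} + L^{2}}$
$n - I{\left(H{\left(9,-14 \right)},-141 \right)} = -16476 - \sqrt{\left(3 - \sqrt{9^{2} + \left(-14\right)^{2}}\right)^{2} + \left(-141\right)^{2}} = -16476 - \sqrt{\left(3 - \sqrt{81 + 196}\right)^{2} + 19881} = -16476 - \sqrt{\left(3 - \sqrt{277}\right)^{2} + 19881} = -16476 - \sqrt{19881 + \left(3 - \sqrt{277}\right)^{2}}$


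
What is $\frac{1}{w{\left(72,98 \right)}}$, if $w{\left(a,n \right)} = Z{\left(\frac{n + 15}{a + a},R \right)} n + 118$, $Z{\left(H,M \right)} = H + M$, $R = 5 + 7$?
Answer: $\frac{72}{98705} \approx 0.00072945$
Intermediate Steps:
$R = 12$
$w{\left(a,n \right)} = 118 + n \left(12 + \frac{15 + n}{2 a}\right)$ ($w{\left(a,n \right)} = \left(\frac{n + 15}{a + a} + 12\right) n + 118 = \left(\frac{15 + n}{2 a} + 12\right) n + 118 = \left(12 + \frac{15 + n}{2 a}\right) n + 118 = n \left(12 + \frac{15 + n}{2 a}\right) + 118 = 118 + n \left(12 + \frac{15 + n}{2 a}\right)$)
$\frac{1}{w{\left(72,98 \right)}} = \frac{1}{\frac{1}{2} \cdot \frac{1}{72} \left(236 \cdot 72 + 98 \left(15 + 98 + 24 \cdot 72\right)\right)} = \frac{1}{\frac{1}{2} \cdot \frac{1}{72} \left(16992 + 98 \left(15 + 98 + 1728\right)\right)} = \frac{1}{\frac{1}{2} \cdot \frac{1}{72} \left(16992 + 98 \cdot 1841\right)} = \frac{1}{\frac{1}{2} \cdot \frac{1}{72} \left(16992 + 180418\right)} = \frac{1}{\frac{1}{2} \cdot \frac{1}{72} \cdot 197410} = \frac{1}{\frac{98705}{72}} = \frac{72}{98705}$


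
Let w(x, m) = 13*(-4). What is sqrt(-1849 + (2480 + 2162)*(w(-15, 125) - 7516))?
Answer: I*sqrt(35132505) ≈ 5927.3*I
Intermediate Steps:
w(x, m) = -52
sqrt(-1849 + (2480 + 2162)*(w(-15, 125) - 7516)) = sqrt(-1849 + (2480 + 2162)*(-52 - 7516)) = sqrt(-1849 + 4642*(-7568)) = sqrt(-1849 - 35130656) = sqrt(-35132505) = I*sqrt(35132505)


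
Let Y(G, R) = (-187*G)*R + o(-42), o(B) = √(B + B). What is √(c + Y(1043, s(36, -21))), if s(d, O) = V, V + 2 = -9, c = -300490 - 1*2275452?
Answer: √(-430491 + 2*I*√21) ≈ 0.007 + 656.12*I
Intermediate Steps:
c = -2575942 (c = -300490 - 2275452 = -2575942)
V = -11 (V = -2 - 9 = -11)
s(d, O) = -11
o(B) = √2*√B (o(B) = √(2*B) = √2*√B)
Y(G, R) = -187*G*R + 2*I*√21 (Y(G, R) = (-187*G)*R + √2*√(-42) = -187*G*R + √2*(I*√42) = -187*G*R + 2*I*√21)
√(c + Y(1043, s(36, -21))) = √(-2575942 + (-187*1043*(-11) + 2*I*√21)) = √(-2575942 + (2145451 + 2*I*√21)) = √(-430491 + 2*I*√21)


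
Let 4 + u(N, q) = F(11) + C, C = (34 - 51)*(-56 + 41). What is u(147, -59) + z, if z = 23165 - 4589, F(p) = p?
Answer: 18838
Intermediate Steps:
C = 255 (C = -17*(-15) = 255)
z = 18576
u(N, q) = 262 (u(N, q) = -4 + (11 + 255) = -4 + 266 = 262)
u(147, -59) + z = 262 + 18576 = 18838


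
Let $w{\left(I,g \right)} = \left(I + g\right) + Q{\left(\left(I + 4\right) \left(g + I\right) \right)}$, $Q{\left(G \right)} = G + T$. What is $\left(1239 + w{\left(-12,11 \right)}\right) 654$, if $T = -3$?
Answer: $812922$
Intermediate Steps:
$Q{\left(G \right)} = -3 + G$ ($Q{\left(G \right)} = G - 3 = -3 + G$)
$w{\left(I,g \right)} = -3 + I + g + \left(4 + I\right) \left(I + g\right)$ ($w{\left(I,g \right)} = \left(I + g\right) + \left(-3 + \left(I + 4\right) \left(g + I\right)\right) = \left(I + g\right) + \left(-3 + \left(4 + I\right) \left(I + g\right)\right) = -3 + I + g + \left(4 + I\right) \left(I + g\right)$)
$\left(1239 + w{\left(-12,11 \right)}\right) 654 = \left(1239 + \left(-3 + \left(-12\right)^{2} + 5 \left(-12\right) + 5 \cdot 11 - 132\right)\right) 654 = \left(1239 - -4\right) 654 = \left(1239 + 4\right) 654 = 1243 \cdot 654 = 812922$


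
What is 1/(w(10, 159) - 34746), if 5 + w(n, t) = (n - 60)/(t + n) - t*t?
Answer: -169/10145458 ≈ -1.6658e-5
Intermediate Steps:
w(n, t) = -5 - t² + (-60 + n)/(n + t) (w(n, t) = -5 + ((n - 60)/(t + n) - t*t) = -5 + ((-60 + n)/(n + t) - t²) = -5 + (-t² + (-60 + n)/(n + t)) = -5 - t² + (-60 + n)/(n + t))
1/(w(10, 159) - 34746) = 1/((-60 - 1*159³ - 5*159 - 4*10 - 1*10*159²)/(10 + 159) - 34746) = 1/((-60 - 1*4019679 - 795 - 40 - 1*10*25281)/169 - 34746) = 1/((-60 - 4019679 - 795 - 40 - 252810)/169 - 34746) = 1/((1/169)*(-4273384) - 34746) = 1/(-4273384/169 - 34746) = 1/(-10145458/169) = -169/10145458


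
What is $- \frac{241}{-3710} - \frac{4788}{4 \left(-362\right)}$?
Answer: $\frac{1132028}{335755} \approx 3.3716$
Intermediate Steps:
$- \frac{241}{-3710} - \frac{4788}{4 \left(-362\right)} = \left(-241\right) \left(- \frac{1}{3710}\right) - \frac{4788}{-1448} = \frac{241}{3710} - - \frac{1197}{362} = \frac{241}{3710} + \frac{1197}{362} = \frac{1132028}{335755}$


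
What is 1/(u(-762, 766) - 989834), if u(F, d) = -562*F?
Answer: -1/561590 ≈ -1.7807e-6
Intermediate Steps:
1/(u(-762, 766) - 989834) = 1/(-562*(-762) - 989834) = 1/(428244 - 989834) = 1/(-561590) = -1/561590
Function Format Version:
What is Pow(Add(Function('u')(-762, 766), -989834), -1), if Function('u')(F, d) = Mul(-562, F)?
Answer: Rational(-1, 561590) ≈ -1.7807e-6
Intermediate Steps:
Pow(Add(Function('u')(-762, 766), -989834), -1) = Pow(Add(Mul(-562, -762), -989834), -1) = Pow(Add(428244, -989834), -1) = Pow(-561590, -1) = Rational(-1, 561590)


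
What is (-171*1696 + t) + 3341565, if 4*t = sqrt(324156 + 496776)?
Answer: 3051549 + sqrt(205233)/2 ≈ 3.0518e+6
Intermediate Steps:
t = sqrt(205233)/2 (t = sqrt(324156 + 496776)/4 = sqrt(820932)/4 = (2*sqrt(205233))/4 = sqrt(205233)/2 ≈ 226.51)
(-171*1696 + t) + 3341565 = (-171*1696 + sqrt(205233)/2) + 3341565 = (-290016 + sqrt(205233)/2) + 3341565 = 3051549 + sqrt(205233)/2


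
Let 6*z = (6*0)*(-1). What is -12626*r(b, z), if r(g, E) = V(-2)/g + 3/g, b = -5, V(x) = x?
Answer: 12626/5 ≈ 2525.2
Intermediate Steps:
z = 0 (z = ((6*0)*(-1))/6 = (0*(-1))/6 = (⅙)*0 = 0)
r(g, E) = 1/g (r(g, E) = -2/g + 3/g = 1/g)
-12626*r(b, z) = -12626/(-5) = -12626*(-⅕) = 12626/5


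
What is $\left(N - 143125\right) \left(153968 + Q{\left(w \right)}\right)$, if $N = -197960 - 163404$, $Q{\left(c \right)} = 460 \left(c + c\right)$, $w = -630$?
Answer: $214726662048$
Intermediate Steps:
$Q{\left(c \right)} = 920 c$ ($Q{\left(c \right)} = 460 \cdot 2 c = 920 c$)
$N = -361364$ ($N = -197960 - 163404 = -361364$)
$\left(N - 143125\right) \left(153968 + Q{\left(w \right)}\right) = \left(-361364 - 143125\right) \left(153968 + 920 \left(-630\right)\right) = - 504489 \left(153968 - 579600\right) = \left(-504489\right) \left(-425632\right) = 214726662048$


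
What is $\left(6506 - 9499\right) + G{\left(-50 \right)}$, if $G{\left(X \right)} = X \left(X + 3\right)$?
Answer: $-643$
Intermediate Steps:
$G{\left(X \right)} = X \left(3 + X\right)$
$\left(6506 - 9499\right) + G{\left(-50 \right)} = \left(6506 - 9499\right) - 50 \left(3 - 50\right) = -2993 - -2350 = -2993 + 2350 = -643$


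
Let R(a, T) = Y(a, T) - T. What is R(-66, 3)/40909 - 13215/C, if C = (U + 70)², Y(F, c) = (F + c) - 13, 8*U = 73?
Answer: -11543616757/5463928767 ≈ -2.1127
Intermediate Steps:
U = 73/8 (U = (⅛)*73 = 73/8 ≈ 9.1250)
Y(F, c) = -13 + F + c
R(a, T) = -13 + a (R(a, T) = (-13 + a + T) - T = (-13 + T + a) - T = -13 + a)
C = 400689/64 (C = (73/8 + 70)² = (633/8)² = 400689/64 ≈ 6260.8)
R(-66, 3)/40909 - 13215/C = (-13 - 66)/40909 - 13215/400689/64 = -79*1/40909 - 13215*64/400689 = -79/40909 - 281920/133563 = -11543616757/5463928767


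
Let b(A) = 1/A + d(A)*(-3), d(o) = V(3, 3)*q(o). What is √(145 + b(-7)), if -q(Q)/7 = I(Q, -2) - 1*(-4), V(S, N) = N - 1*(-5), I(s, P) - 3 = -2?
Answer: 3*√5362/7 ≈ 31.382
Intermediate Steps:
I(s, P) = 1 (I(s, P) = 3 - 2 = 1)
V(S, N) = 5 + N (V(S, N) = N + 5 = 5 + N)
q(Q) = -35 (q(Q) = -7*(1 - 1*(-4)) = -7*(1 + 4) = -7*5 = -35)
d(o) = -280 (d(o) = (5 + 3)*(-35) = 8*(-35) = -280)
b(A) = 840 + 1/A (b(A) = 1/A - 280*(-3) = 1/A + 840 = 840 + 1/A)
√(145 + b(-7)) = √(145 + (840 + 1/(-7))) = √(145 + (840 - ⅐)) = √(145 + 5879/7) = √(6894/7) = 3*√5362/7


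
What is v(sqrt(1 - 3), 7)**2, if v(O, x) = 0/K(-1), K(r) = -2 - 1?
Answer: 0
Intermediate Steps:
K(r) = -3
v(O, x) = 0 (v(O, x) = 0/(-3) = 0*(-1/3) = 0)
v(sqrt(1 - 3), 7)**2 = 0**2 = 0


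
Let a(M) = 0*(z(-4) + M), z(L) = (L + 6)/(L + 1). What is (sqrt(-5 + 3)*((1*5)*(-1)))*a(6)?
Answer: 0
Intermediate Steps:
z(L) = (6 + L)/(1 + L)
a(M) = 0 (a(M) = 0*((6 - 4)/(1 - 4) + M) = 0*(2/(-3) + M) = 0*(-1/3*2 + M) = 0*(-2/3 + M) = 0)
(sqrt(-5 + 3)*((1*5)*(-1)))*a(6) = (sqrt(-5 + 3)*((1*5)*(-1)))*0 = (sqrt(-2)*(5*(-1)))*0 = ((I*sqrt(2))*(-5))*0 = -5*I*sqrt(2)*0 = 0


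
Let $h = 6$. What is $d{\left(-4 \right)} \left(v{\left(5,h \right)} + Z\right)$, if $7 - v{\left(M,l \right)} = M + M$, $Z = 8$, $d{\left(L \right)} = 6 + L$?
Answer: $10$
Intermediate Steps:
$v{\left(M,l \right)} = 7 - 2 M$ ($v{\left(M,l \right)} = 7 - \left(M + M\right) = 7 - 2 M$)
$d{\left(-4 \right)} \left(v{\left(5,h \right)} + Z\right) = \left(6 - 4\right) \left(\left(7 - 10\right) + 8\right) = 2 \left(\left(7 - 10\right) + 8\right) = 2 \left(-3 + 8\right) = 2 \cdot 5 = 10$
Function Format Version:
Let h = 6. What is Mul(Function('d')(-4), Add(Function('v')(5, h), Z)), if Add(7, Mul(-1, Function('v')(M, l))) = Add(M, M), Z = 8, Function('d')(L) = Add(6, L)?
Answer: 10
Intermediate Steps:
Function('v')(M, l) = Add(7, Mul(-2, M)) (Function('v')(M, l) = Add(7, Mul(-1, Add(M, M))) = Add(7, Mul(-1, Mul(2, M))) = Add(7, Mul(-2, M)))
Mul(Function('d')(-4), Add(Function('v')(5, h), Z)) = Mul(Add(6, -4), Add(Add(7, Mul(-2, 5)), 8)) = Mul(2, Add(Add(7, -10), 8)) = Mul(2, Add(-3, 8)) = Mul(2, 5) = 10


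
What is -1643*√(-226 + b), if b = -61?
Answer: -1643*I*√287 ≈ -27834.0*I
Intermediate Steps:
-1643*√(-226 + b) = -1643*√(-226 - 61) = -1643*I*√287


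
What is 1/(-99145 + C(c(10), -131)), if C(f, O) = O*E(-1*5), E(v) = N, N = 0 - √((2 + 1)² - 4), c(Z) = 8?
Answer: -19829/1965929044 - 131*√5/9829645220 ≈ -1.0116e-5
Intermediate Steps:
N = -√5 (N = 0 - √(3² - 4) = 0 - √(9 - 4) = 0 - √5 = -√5 ≈ -2.2361)
E(v) = -√5
C(f, O) = -O*√5 (C(f, O) = O*(-√5) = -O*√5)
1/(-99145 + C(c(10), -131)) = 1/(-99145 - 1*(-131)*√5) = 1/(-99145 + 131*√5)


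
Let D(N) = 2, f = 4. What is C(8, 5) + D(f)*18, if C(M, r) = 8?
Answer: 44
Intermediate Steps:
C(8, 5) + D(f)*18 = 8 + 2*18 = 8 + 36 = 44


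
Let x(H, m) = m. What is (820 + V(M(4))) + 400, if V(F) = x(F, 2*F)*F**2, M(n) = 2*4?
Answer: 2244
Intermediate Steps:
M(n) = 8
V(F) = 2*F**3 (V(F) = (2*F)*F**2 = 2*F**3)
(820 + V(M(4))) + 400 = (820 + 2*8**3) + 400 = (820 + 2*512) + 400 = (820 + 1024) + 400 = 1844 + 400 = 2244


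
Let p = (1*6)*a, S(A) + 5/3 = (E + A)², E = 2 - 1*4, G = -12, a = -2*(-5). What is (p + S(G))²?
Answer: 582169/9 ≈ 64685.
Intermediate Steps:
a = 10
E = -2 (E = 2 - 4 = -2)
S(A) = -5/3 + (-2 + A)²
p = 60 (p = (1*6)*10 = 6*10 = 60)
(p + S(G))² = (60 + (-5/3 + (-2 - 12)²))² = (60 + (-5/3 + (-14)²))² = (60 + (-5/3 + 196))² = (60 + 583/3)² = (763/3)² = 582169/9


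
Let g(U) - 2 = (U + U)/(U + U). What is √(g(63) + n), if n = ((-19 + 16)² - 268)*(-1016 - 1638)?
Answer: √687389 ≈ 829.09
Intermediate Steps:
g(U) = 3 (g(U) = 2 + (U + U)/(U + U) = 2 + (2*U)/((2*U)) = 2 + (2*U)*(1/(2*U)) = 2 + 1 = 3)
n = 687386 (n = ((-3)² - 268)*(-2654) = (9 - 268)*(-2654) = -259*(-2654) = 687386)
√(g(63) + n) = √(3 + 687386) = √687389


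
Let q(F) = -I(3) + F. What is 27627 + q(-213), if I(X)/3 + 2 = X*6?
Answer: 27366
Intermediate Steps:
I(X) = -6 + 18*X (I(X) = -6 + 3*(X*6) = -6 + 3*(6*X) = -6 + 18*X)
q(F) = -48 + F (q(F) = -(-6 + 18*3) + F = -(-6 + 54) + F = -1*48 + F = -48 + F)
27627 + q(-213) = 27627 + (-48 - 213) = 27627 - 261 = 27366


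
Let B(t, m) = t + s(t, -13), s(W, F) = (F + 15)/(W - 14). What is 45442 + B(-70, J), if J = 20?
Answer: 1905623/42 ≈ 45372.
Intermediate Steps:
s(W, F) = (15 + F)/(-14 + W)
B(t, m) = t + 2/(-14 + t) (B(t, m) = t + (15 - 13)/(-14 + t) = t + 2/(-14 + t))
45442 + B(-70, J) = 45442 + (2 - 70*(-14 - 70))/(-14 - 70) = 45442 + (2 - 70*(-84))/(-84) = 45442 - (2 + 5880)/84 = 45442 - 1/84*5882 = 45442 - 2941/42 = 1905623/42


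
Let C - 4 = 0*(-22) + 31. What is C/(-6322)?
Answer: -35/6322 ≈ -0.0055362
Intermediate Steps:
C = 35 (C = 4 + (0*(-22) + 31) = 4 + (0 + 31) = 4 + 31 = 35)
C/(-6322) = 35/(-6322) = 35*(-1/6322) = -35/6322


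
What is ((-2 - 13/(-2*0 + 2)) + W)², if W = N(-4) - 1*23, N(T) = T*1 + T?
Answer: 6241/4 ≈ 1560.3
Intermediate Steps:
N(T) = 2*T (N(T) = T + T = 2*T)
W = -31 (W = 2*(-4) - 1*23 = -8 - 23 = -31)
((-2 - 13/(-2*0 + 2)) + W)² = ((-2 - 13/(-2*0 + 2)) - 31)² = ((-2 - 13/(0 + 2)) - 31)² = ((-2 - 13/2) - 31)² = (-17/2 - 31)² = (-79/2)² = 6241/4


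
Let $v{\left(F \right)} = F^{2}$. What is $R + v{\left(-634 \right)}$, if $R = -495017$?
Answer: $-93061$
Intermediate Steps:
$R + v{\left(-634 \right)} = -495017 + \left(-634\right)^{2} = -495017 + 401956 = -93061$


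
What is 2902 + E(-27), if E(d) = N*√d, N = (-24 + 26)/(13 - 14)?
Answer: 2902 - 6*I*√3 ≈ 2902.0 - 10.392*I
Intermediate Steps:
N = -2 (N = 2/(-1) = 2*(-1) = -2)
E(d) = -2*√d
2902 + E(-27) = 2902 - 6*I*√3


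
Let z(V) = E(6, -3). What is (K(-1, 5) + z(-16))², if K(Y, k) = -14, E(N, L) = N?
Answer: 64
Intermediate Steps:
z(V) = 6
(K(-1, 5) + z(-16))² = (-14 + 6)² = (-8)² = 64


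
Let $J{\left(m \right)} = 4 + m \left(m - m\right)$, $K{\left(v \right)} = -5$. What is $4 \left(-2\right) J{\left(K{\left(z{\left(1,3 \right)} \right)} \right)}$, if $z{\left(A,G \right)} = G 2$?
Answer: $-32$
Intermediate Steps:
$z{\left(A,G \right)} = 2 G$
$J{\left(m \right)} = 4$ ($J{\left(m \right)} = 4 + m 0 = 4 + 0 = 4$)
$4 \left(-2\right) J{\left(K{\left(z{\left(1,3 \right)} \right)} \right)} = 4 \left(-2\right) 4 = \left(-8\right) 4 = -32$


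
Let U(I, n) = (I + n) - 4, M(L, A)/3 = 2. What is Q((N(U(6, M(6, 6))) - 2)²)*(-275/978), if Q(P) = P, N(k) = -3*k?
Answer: -92950/489 ≈ -190.08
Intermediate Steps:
M(L, A) = 6 (M(L, A) = 3*2 = 6)
U(I, n) = -4 + I + n
Q((N(U(6, M(6, 6))) - 2)²)*(-275/978) = (-3*(-4 + 6 + 6) - 2)²*(-275/978) = (-3*8 - 2)²*(-275*1/978) = (-24 - 2)²*(-275/978) = (-26)²*(-275/978) = 676*(-275/978) = -92950/489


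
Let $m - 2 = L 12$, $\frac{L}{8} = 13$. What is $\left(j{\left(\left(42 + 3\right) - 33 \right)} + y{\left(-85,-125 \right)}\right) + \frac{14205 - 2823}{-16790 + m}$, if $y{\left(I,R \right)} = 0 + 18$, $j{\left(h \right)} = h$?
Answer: $\frac{10829}{370} \approx 29.268$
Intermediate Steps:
$L = 104$ ($L = 8 \cdot 13 = 104$)
$y{\left(I,R \right)} = 18$
$m = 1250$ ($m = 2 + 104 \cdot 12 = 2 + 1248 = 1250$)
$\left(j{\left(\left(42 + 3\right) - 33 \right)} + y{\left(-85,-125 \right)}\right) + \frac{14205 - 2823}{-16790 + m} = \left(\left(\left(42 + 3\right) - 33\right) + 18\right) + \frac{14205 - 2823}{-16790 + 1250} = \left(\left(45 - 33\right) + 18\right) + \frac{11382}{-15540} = \left(12 + 18\right) + 11382 \left(- \frac{1}{15540}\right) = 30 - \frac{271}{370} = \frac{10829}{370}$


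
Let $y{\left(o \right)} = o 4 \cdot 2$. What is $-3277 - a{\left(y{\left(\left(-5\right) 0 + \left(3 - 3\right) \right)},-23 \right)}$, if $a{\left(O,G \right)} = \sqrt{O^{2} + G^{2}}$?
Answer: $-3300$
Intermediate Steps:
$y{\left(o \right)} = 8 o$ ($y{\left(o \right)} = 4 o 2 = 8 o$)
$a{\left(O,G \right)} = \sqrt{G^{2} + O^{2}}$
$-3277 - a{\left(y{\left(\left(-5\right) 0 + \left(3 - 3\right) \right)},-23 \right)} = -3277 - \sqrt{\left(-23\right)^{2} + \left(8 \left(\left(-5\right) 0 + \left(3 - 3\right)\right)\right)^{2}} = -3277 - \sqrt{529 + \left(8 \left(0 + \left(3 - 3\right)\right)\right)^{2}} = -3277 - \sqrt{529 + \left(8 \left(0 + 0\right)\right)^{2}} = -3277 - \sqrt{529 + \left(8 \cdot 0\right)^{2}} = -3277 - \sqrt{529 + 0^{2}} = -3277 - \sqrt{529 + 0} = -3277 - \sqrt{529} = -3277 - 23 = -3300$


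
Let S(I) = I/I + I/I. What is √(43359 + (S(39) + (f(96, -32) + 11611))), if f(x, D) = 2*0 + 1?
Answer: √54973 ≈ 234.46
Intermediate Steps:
S(I) = 2 (S(I) = 1 + 1 = 2)
f(x, D) = 1 (f(x, D) = 0 + 1 = 1)
√(43359 + (S(39) + (f(96, -32) + 11611))) = √(43359 + (2 + (1 + 11611))) = √(43359 + (2 + 11612)) = √(43359 + 11614) = √54973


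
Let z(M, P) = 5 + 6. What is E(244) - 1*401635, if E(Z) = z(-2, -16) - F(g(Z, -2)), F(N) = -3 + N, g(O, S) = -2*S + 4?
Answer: -401629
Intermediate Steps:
z(M, P) = 11
g(O, S) = 4 - 2*S
E(Z) = 6 (E(Z) = 11 - (-3 + (4 - 2*(-2))) = 11 - (-3 + (4 + 4)) = 11 - (-3 + 8) = 11 - 1*5 = 11 - 5 = 6)
E(244) - 1*401635 = 6 - 1*401635 = 6 - 401635 = -401629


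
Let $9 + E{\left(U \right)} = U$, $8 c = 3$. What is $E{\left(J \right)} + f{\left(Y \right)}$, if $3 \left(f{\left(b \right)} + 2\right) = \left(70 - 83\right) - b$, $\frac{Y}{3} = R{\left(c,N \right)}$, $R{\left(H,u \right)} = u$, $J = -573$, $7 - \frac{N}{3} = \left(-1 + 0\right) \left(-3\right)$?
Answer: $- \frac{1801}{3} \approx -600.33$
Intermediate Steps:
$c = \frac{3}{8}$ ($c = \frac{1}{8} \cdot 3 = \frac{3}{8} \approx 0.375$)
$N = 12$ ($N = 21 - 3 \left(-1 + 0\right) \left(-3\right) = 21 - 3 \left(\left(-1\right) \left(-3\right)\right) = 21 - 9 = 12$)
$E{\left(U \right)} = -9 + U$
$Y = 36$ ($Y = 3 \cdot 12 = 36$)
$f{\left(b \right)} = - \frac{19}{3} - \frac{b}{3}$ ($f{\left(b \right)} = -2 + \frac{\left(70 - 83\right) - b}{3} = -2 + \frac{-13 - b}{3} = -2 - \left(\frac{13}{3} + \frac{b}{3}\right) = - \frac{19}{3} - \frac{b}{3}$)
$E{\left(J \right)} + f{\left(Y \right)} = \left(-9 - 573\right) - \frac{55}{3} = -582 - \frac{55}{3} = - \frac{1801}{3}$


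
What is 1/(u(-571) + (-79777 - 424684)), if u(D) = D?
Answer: -1/505032 ≈ -1.9801e-6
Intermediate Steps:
1/(u(-571) + (-79777 - 424684)) = 1/(-571 + (-79777 - 424684)) = 1/(-571 - 504461) = 1/(-505032) = -1/505032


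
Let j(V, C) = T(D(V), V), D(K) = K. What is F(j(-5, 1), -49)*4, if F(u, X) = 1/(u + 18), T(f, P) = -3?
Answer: 4/15 ≈ 0.26667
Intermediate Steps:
j(V, C) = -3
F(u, X) = 1/(18 + u)
F(j(-5, 1), -49)*4 = 4/(18 - 3) = 4/15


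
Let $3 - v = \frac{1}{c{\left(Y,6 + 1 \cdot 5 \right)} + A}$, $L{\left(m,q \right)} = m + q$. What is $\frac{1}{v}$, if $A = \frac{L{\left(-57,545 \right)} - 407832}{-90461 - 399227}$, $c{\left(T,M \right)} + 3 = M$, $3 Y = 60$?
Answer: $\frac{540606}{1560607} \approx 0.34641$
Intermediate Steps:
$Y = 20$ ($Y = \frac{1}{3} \cdot 60 = 20$)
$c{\left(T,M \right)} = -3 + M$
$A = \frac{50918}{61211}$ ($A = \frac{\left(-57 + 545\right) - 407832}{-90461 - 399227} = \frac{488 - 407832}{-489688} = \left(-407344\right) \left(- \frac{1}{489688}\right) = \frac{50918}{61211} \approx 0.83184$)
$v = \frac{1560607}{540606}$ ($v = 3 - \frac{1}{\left(-3 + \left(6 + 1 \cdot 5\right)\right) + \frac{50918}{61211}} = 3 - \frac{1}{\left(-3 + \left(6 + 5\right)\right) + \frac{50918}{61211}} = 3 - \frac{1}{\left(-3 + 11\right) + \frac{50918}{61211}} = 3 - \frac{1}{8 + \frac{50918}{61211}} = 3 - \frac{1}{\frac{540606}{61211}} = 3 - \frac{61211}{540606} = \frac{1560607}{540606} \approx 2.8868$)
$\frac{1}{v} = \frac{1}{\frac{1560607}{540606}} = \frac{540606}{1560607}$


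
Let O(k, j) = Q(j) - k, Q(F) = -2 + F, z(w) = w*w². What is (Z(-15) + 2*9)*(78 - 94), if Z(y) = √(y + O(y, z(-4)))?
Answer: -288 - 16*I*√66 ≈ -288.0 - 129.98*I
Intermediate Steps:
z(w) = w³
O(k, j) = -2 + j - k (O(k, j) = (-2 + j) - k = -2 + j - k)
Z(y) = I*√66 (Z(y) = √(y + (-2 + (-4)³ - y)) = √(y + (-2 - 64 - y)) = √(y + (-66 - y)) = √(-66) = I*√66)
(Z(-15) + 2*9)*(78 - 94) = (I*√66 + 2*9)*(78 - 94) = (I*√66 + 18)*(-16) = (18 + I*√66)*(-16) = -288 - 16*I*√66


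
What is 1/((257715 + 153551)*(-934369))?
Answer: -1/384274201154 ≈ -2.6023e-12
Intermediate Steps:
1/((257715 + 153551)*(-934369)) = -1/934369/411266 = (1/411266)*(-1/934369) = -1/384274201154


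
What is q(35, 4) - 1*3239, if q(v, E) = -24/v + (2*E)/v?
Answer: -113381/35 ≈ -3239.5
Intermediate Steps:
q(v, E) = -24/v + 2*E/v
q(35, 4) - 1*3239 = 2*(-12 + 4)/35 - 1*3239 = 2*(1/35)*(-8) - 3239 = -16/35 - 3239 = -113381/35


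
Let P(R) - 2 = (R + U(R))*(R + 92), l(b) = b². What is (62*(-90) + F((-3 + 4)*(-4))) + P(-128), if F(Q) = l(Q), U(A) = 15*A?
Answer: 68166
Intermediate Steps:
F(Q) = Q²
P(R) = 2 + 16*R*(92 + R) (P(R) = 2 + (R + 15*R)*(R + 92) = 2 + (16*R)*(92 + R) = 2 + 16*R*(92 + R))
(62*(-90) + F((-3 + 4)*(-4))) + P(-128) = (62*(-90) + ((-3 + 4)*(-4))²) + (2 + 16*(-128)² + 1472*(-128)) = (-5580 + (1*(-4))²) + (2 + 16*16384 - 188416) = (-5580 + (-4)²) + (2 + 262144 - 188416) = (-5580 + 16) + 73730 = -5564 + 73730 = 68166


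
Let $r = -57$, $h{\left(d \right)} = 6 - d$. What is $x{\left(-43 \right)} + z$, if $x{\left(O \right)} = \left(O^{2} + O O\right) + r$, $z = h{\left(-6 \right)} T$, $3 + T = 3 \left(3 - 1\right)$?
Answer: $3677$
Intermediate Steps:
$T = 3$ ($T = -3 + 3 \left(3 - 1\right) = -3 + 3 \cdot 2 = -3 + 6 = 3$)
$z = 36$ ($z = \left(6 - -6\right) 3 = \left(6 + 6\right) 3 = 12 \cdot 3 = 36$)
$x{\left(O \right)} = -57 + 2 O^{2}$ ($x{\left(O \right)} = \left(O^{2} + O O\right) - 57 = \left(O^{2} + O^{2}\right) - 57 = 2 O^{2} - 57 = -57 + 2 O^{2}$)
$x{\left(-43 \right)} + z = \left(-57 + 2 \left(-43\right)^{2}\right) + 36 = \left(-57 + 2 \cdot 1849\right) + 36 = \left(-57 + 3698\right) + 36 = 3641 + 36 = 3677$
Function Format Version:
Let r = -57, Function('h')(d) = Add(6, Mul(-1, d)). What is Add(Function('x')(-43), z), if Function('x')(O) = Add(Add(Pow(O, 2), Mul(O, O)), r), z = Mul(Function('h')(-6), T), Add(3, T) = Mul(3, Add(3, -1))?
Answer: 3677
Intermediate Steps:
T = 3 (T = Add(-3, Mul(3, Add(3, -1))) = Add(-3, Mul(3, 2)) = Add(-3, 6) = 3)
z = 36 (z = Mul(Add(6, Mul(-1, -6)), 3) = Mul(Add(6, 6), 3) = Mul(12, 3) = 36)
Function('x')(O) = Add(-57, Mul(2, Pow(O, 2))) (Function('x')(O) = Add(Add(Pow(O, 2), Mul(O, O)), -57) = Add(Add(Pow(O, 2), Pow(O, 2)), -57) = Add(Mul(2, Pow(O, 2)), -57) = Add(-57, Mul(2, Pow(O, 2))))
Add(Function('x')(-43), z) = Add(Add(-57, Mul(2, Pow(-43, 2))), 36) = Add(Add(-57, Mul(2, 1849)), 36) = Add(Add(-57, 3698), 36) = Add(3641, 36) = 3677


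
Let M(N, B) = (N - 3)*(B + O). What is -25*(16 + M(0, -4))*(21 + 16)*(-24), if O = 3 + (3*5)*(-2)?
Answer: 2419800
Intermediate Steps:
O = -27 (O = 3 + 15*(-2) = 3 - 30 = -27)
M(N, B) = (-27 + B)*(-3 + N) (M(N, B) = (N - 3)*(B - 27) = (-3 + N)*(-27 + B) = (-27 + B)*(-3 + N))
-25*(16 + M(0, -4))*(21 + 16)*(-24) = -25*(16 + (81 - 27*0 - 3*(-4) - 4*0))*(21 + 16)*(-24) = -25*(16 + (81 + 0 + 12 + 0))*37*(-24) = -25*(16 + 93)*37*(-24) = -2725*37*(-24) = -25*4033*(-24) = -100825*(-24) = 2419800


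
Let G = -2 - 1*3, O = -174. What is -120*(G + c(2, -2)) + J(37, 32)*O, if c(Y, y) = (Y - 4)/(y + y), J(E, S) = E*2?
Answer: -12336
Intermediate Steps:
J(E, S) = 2*E
c(Y, y) = (-4 + Y)/(2*y) (c(Y, y) = (-4 + Y)/((2*y)) = (-4 + Y)*(1/(2*y)) = (-4 + Y)/(2*y))
G = -5 (G = -2 - 3 = -5)
-120*(G + c(2, -2)) + J(37, 32)*O = -120*(-5 + (1/2)*(-4 + 2)/(-2)) + (2*37)*(-174) = -120*(-5 + (1/2)*(-1/2)*(-2)) + 74*(-174) = -120*(-5 + 1/2) - 12876 = -120*(-9)/2 - 12876 = -40*(-27/2) - 12876 = 540 - 12876 = -12336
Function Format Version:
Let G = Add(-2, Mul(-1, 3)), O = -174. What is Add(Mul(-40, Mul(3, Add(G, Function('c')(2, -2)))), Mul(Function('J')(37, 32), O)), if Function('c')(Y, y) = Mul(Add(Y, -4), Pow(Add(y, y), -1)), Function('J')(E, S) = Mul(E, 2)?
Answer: -12336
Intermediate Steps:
Function('J')(E, S) = Mul(2, E)
Function('c')(Y, y) = Mul(Rational(1, 2), Pow(y, -1), Add(-4, Y)) (Function('c')(Y, y) = Mul(Add(-4, Y), Pow(Mul(2, y), -1)) = Mul(Add(-4, Y), Mul(Rational(1, 2), Pow(y, -1))) = Mul(Rational(1, 2), Pow(y, -1), Add(-4, Y)))
G = -5 (G = Add(-2, -3) = -5)
Add(Mul(-40, Mul(3, Add(G, Function('c')(2, -2)))), Mul(Function('J')(37, 32), O)) = Add(Mul(-40, Mul(3, Add(-5, Mul(Rational(1, 2), Pow(-2, -1), Add(-4, 2))))), Mul(Mul(2, 37), -174)) = Add(Mul(-40, Mul(3, Add(-5, Mul(Rational(1, 2), Rational(-1, 2), -2)))), Mul(74, -174)) = Add(Mul(-40, Mul(3, Add(-5, Rational(1, 2)))), -12876) = Add(Mul(-40, Mul(3, Rational(-9, 2))), -12876) = Add(Mul(-40, Rational(-27, 2)), -12876) = Add(540, -12876) = -12336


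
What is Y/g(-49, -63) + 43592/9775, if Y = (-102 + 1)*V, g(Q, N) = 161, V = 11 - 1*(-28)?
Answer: -1368931/68425 ≈ -20.006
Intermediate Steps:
V = 39 (V = 11 + 28 = 39)
Y = -3939 (Y = (-102 + 1)*39 = -101*39 = -3939)
Y/g(-49, -63) + 43592/9775 = -3939/161 + 43592/9775 = -1368931/68425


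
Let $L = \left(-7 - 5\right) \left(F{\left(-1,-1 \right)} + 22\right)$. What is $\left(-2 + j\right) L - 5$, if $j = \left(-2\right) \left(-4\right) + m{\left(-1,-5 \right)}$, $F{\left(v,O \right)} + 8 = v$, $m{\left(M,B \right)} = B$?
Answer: $-161$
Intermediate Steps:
$F{\left(v,O \right)} = -8 + v$
$j = 3$ ($j = \left(-2\right) \left(-4\right) - 5 = 8 - 5 = 3$)
$L = -156$ ($L = \left(-7 - 5\right) \left(\left(-8 - 1\right) + 22\right) = - 12 \left(-9 + 22\right) = \left(-12\right) 13 = -156$)
$\left(-2 + j\right) L - 5 = \left(-2 + 3\right) \left(-156\right) - 5 = 1 \left(-156\right) - 5 = -156 - 5 = -161$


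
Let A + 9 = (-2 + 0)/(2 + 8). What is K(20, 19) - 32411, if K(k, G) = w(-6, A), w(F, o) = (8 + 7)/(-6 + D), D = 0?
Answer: -64827/2 ≈ -32414.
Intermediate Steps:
A = -46/5 (A = -9 + (-2 + 0)/(2 + 8) = -9 - 2/10 = -9 - 2*⅒ = -9 - ⅕ = -46/5 ≈ -9.2000)
w(F, o) = -5/2 (w(F, o) = (8 + 7)/(-6 + 0) = 15/(-6) = 15*(-⅙) = -5/2)
K(k, G) = -5/2
K(20, 19) - 32411 = -5/2 - 32411 = -64827/2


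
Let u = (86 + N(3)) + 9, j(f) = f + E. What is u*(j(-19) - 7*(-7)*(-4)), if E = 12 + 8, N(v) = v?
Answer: -19110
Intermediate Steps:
E = 20
j(f) = 20 + f (j(f) = f + 20 = 20 + f)
u = 98 (u = (86 + 3) + 9 = 89 + 9 = 98)
u*(j(-19) - 7*(-7)*(-4)) = 98*((20 - 19) - 7*(-7)*(-4)) = 98*(1 + 49*(-4)) = 98*(1 - 196) = 98*(-195) = -19110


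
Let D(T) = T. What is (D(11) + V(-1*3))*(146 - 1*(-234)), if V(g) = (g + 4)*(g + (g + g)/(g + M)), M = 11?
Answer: 2755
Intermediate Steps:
V(g) = (4 + g)*(g + 2*g/(11 + g)) (V(g) = (g + 4)*(g + (g + g)/(g + 11)) = (4 + g)*(g + (2*g)/(11 + g)) = (4 + g)*(g + 2*g/(11 + g)))
(D(11) + V(-1*3))*(146 - 1*(-234)) = (11 + (-1*3)*(52 + (-1*3)² + 17*(-1*3))/(11 - 1*3))*(146 - 1*(-234)) = (11 - 3*(52 + (-3)² + 17*(-3))/(11 - 3))*(146 + 234) = (11 - 3*(52 + 9 - 51)/8)*380 = (11 - 3*⅛*10)*380 = (11 - 15/4)*380 = (29/4)*380 = 2755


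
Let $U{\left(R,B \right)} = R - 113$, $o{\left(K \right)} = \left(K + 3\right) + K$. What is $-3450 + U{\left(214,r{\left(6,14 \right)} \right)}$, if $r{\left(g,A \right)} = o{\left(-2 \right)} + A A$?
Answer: $-3349$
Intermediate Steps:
$o{\left(K \right)} = 3 + 2 K$ ($o{\left(K \right)} = \left(3 + K\right) + K = 3 + 2 K$)
$r{\left(g,A \right)} = -1 + A^{2}$ ($r{\left(g,A \right)} = \left(3 + 2 \left(-2\right)\right) + A A = \left(3 - 4\right) + A^{2} = -1 + A^{2}$)
$U{\left(R,B \right)} = -113 + R$ ($U{\left(R,B \right)} = R - 113 = -113 + R$)
$-3450 + U{\left(214,r{\left(6,14 \right)} \right)} = -3450 + \left(-113 + 214\right) = -3450 + 101 = -3349$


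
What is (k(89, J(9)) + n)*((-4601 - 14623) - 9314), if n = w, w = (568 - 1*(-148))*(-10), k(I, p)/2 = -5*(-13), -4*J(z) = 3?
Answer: 200622140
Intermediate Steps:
J(z) = -¾ (J(z) = -¼*3 = -¾)
k(I, p) = 130 (k(I, p) = 2*(-5*(-13)) = 2*65 = 130)
w = -7160 (w = (568 + 148)*(-10) = 716*(-10) = -7160)
n = -7160
(k(89, J(9)) + n)*((-4601 - 14623) - 9314) = (130 - 7160)*((-4601 - 14623) - 9314) = -7030*(-19224 - 9314) = -7030*(-28538) = 200622140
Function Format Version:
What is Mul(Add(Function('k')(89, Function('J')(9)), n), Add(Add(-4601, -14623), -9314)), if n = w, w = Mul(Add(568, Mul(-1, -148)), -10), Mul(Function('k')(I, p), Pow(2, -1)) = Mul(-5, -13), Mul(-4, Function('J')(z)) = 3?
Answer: 200622140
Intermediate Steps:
Function('J')(z) = Rational(-3, 4) (Function('J')(z) = Mul(Rational(-1, 4), 3) = Rational(-3, 4))
Function('k')(I, p) = 130 (Function('k')(I, p) = Mul(2, Mul(-5, -13)) = Mul(2, 65) = 130)
w = -7160 (w = Mul(Add(568, 148), -10) = Mul(716, -10) = -7160)
n = -7160
Mul(Add(Function('k')(89, Function('J')(9)), n), Add(Add(-4601, -14623), -9314)) = Mul(Add(130, -7160), Add(Add(-4601, -14623), -9314)) = Mul(-7030, Add(-19224, -9314)) = Mul(-7030, -28538) = 200622140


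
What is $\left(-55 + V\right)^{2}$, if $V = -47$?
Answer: $10404$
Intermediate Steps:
$\left(-55 + V\right)^{2} = \left(-55 - 47\right)^{2} = \left(-102\right)^{2} = 10404$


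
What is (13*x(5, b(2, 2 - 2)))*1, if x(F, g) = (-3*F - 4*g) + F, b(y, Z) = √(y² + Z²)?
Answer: -234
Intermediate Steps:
b(y, Z) = √(Z² + y²)
x(F, g) = -4*g - 2*F (x(F, g) = (-4*g - 3*F) + F = -4*g - 2*F)
(13*x(5, b(2, 2 - 2)))*1 = (13*(-4*√((2 - 2)² + 2²) - 2*5))*1 = (13*(-4*√(0² + 4) - 10))*1 = (13*(-4*√(0 + 4) - 10))*1 = (13*(-4*√4 - 10))*1 = (13*(-4*2 - 10))*1 = (13*(-8 - 10))*1 = (13*(-18))*1 = -234*1 = -234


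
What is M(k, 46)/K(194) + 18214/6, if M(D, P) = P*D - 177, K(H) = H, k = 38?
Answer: 1771471/582 ≈ 3043.8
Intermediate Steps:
M(D, P) = -177 + D*P (M(D, P) = D*P - 177 = -177 + D*P)
M(k, 46)/K(194) + 18214/6 = (-177 + 38*46)/194 + 18214/6 = (-177 + 1748)*(1/194) + 18214*(⅙) = 1571*(1/194) + 9107/3 = 1571/194 + 9107/3 = 1771471/582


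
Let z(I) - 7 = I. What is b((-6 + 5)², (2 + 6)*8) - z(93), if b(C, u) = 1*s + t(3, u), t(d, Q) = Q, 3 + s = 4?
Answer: -35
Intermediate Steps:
s = 1 (s = -3 + 4 = 1)
z(I) = 7 + I
b(C, u) = 1 + u (b(C, u) = 1*1 + u = 1 + u)
b((-6 + 5)², (2 + 6)*8) - z(93) = (1 + (2 + 6)*8) - (7 + 93) = (1 + 8*8) - 1*100 = (1 + 64) - 100 = 65 - 100 = -35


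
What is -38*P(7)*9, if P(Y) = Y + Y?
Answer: -4788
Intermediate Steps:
P(Y) = 2*Y
-38*P(7)*9 = -76*7*9 = -38*14*9 = -532*9 = -4788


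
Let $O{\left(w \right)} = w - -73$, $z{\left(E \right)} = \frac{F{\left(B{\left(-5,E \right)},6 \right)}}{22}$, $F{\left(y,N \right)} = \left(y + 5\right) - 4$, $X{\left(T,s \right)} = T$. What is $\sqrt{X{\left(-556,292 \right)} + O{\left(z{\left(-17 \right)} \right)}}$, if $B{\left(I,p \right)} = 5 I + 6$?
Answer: $\frac{i \sqrt{58542}}{11} \approx 21.996 i$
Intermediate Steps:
$B{\left(I,p \right)} = 6 + 5 I$
$F{\left(y,N \right)} = 1 + y$ ($F{\left(y,N \right)} = \left(5 + y\right) - 4 = 1 + y$)
$z{\left(E \right)} = - \frac{9}{11}$ ($z{\left(E \right)} = \frac{1 + \left(6 + 5 \left(-5\right)\right)}{22} = \left(1 + \left(6 - 25\right)\right) \frac{1}{22} = \left(1 - 19\right) \frac{1}{22} = \left(-18\right) \frac{1}{22} = - \frac{9}{11}$)
$O{\left(w \right)} = 73 + w$ ($O{\left(w \right)} = w + 73 = 73 + w$)
$\sqrt{X{\left(-556,292 \right)} + O{\left(z{\left(-17 \right)} \right)}} = \sqrt{-556 + \left(73 - \frac{9}{11}\right)} = \sqrt{-556 + \frac{794}{11}} = \sqrt{- \frac{5322}{11}} = \frac{i \sqrt{58542}}{11}$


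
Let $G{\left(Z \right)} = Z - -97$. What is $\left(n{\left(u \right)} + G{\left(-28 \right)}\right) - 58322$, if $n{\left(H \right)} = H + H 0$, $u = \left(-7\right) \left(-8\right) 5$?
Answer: $-57973$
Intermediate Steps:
$G{\left(Z \right)} = 97 + Z$ ($G{\left(Z \right)} = Z + 97 = 97 + Z$)
$u = 280$ ($u = 56 \cdot 5 = 280$)
$n{\left(H \right)} = H$ ($n{\left(H \right)} = H + 0 = H$)
$\left(n{\left(u \right)} + G{\left(-28 \right)}\right) - 58322 = \left(280 + \left(97 - 28\right)\right) - 58322 = \left(280 + 69\right) - 58322 = 349 - 58322 = -57973$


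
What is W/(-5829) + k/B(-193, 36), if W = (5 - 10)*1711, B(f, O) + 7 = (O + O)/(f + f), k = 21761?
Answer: -843765308/278787 ≈ -3026.6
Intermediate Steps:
B(f, O) = -7 + O/f (B(f, O) = -7 + (O + O)/(f + f) = -7 + (2*O)/((2*f)) = -7 + (2*O)*(1/(2*f)) = -7 + O/f)
W = -8555 (W = -5*1711 = -8555)
W/(-5829) + k/B(-193, 36) = -8555/(-5829) + 21761/(-7 + 36/(-193)) = -8555*(-1/5829) + 21761/(-7 + 36*(-1/193)) = 295/201 + 21761/(-7 - 36/193) = 295/201 + 21761/(-1387/193) = 295/201 + 21761*(-193/1387) = 295/201 - 4199873/1387 = -843765308/278787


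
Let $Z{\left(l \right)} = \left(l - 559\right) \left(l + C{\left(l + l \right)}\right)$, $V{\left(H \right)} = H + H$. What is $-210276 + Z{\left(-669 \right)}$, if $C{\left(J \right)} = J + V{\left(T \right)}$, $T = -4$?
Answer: $2264144$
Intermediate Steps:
$V{\left(H \right)} = 2 H$
$C{\left(J \right)} = -8 + J$ ($C{\left(J \right)} = J + 2 \left(-4\right) = J - 8 = -8 + J$)
$Z{\left(l \right)} = \left(-559 + l\right) \left(-8 + 3 l\right)$ ($Z{\left(l \right)} = \left(l - 559\right) \left(l + \left(-8 + \left(l + l\right)\right)\right) = \left(-559 + l\right) \left(l + \left(-8 + 2 l\right)\right) = \left(-559 + l\right) \left(-8 + 3 l\right)$)
$-210276 + Z{\left(-669 \right)} = -210276 + \left(4472 - -1127265 + 3 \left(-669\right)^{2}\right) = -210276 + \left(4472 + 1127265 + 3 \cdot 447561\right) = -210276 + \left(4472 + 1127265 + 1342683\right) = -210276 + 2474420 = 2264144$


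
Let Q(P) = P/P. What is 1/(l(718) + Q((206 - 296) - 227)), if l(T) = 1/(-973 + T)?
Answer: 255/254 ≈ 1.0039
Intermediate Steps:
Q(P) = 1
1/(l(718) + Q((206 - 296) - 227)) = 1/(1/(-973 + 718) + 1) = 1/(1/(-255) + 1) = 1/(-1/255 + 1) = 1/(254/255) = 255/254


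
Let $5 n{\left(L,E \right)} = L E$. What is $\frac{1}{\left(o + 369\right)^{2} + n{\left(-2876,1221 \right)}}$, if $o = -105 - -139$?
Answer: $- \frac{5}{2699551} \approx -1.8522 \cdot 10^{-6}$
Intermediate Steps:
$o = 34$ ($o = -105 + 139 = 34$)
$n{\left(L,E \right)} = \frac{E L}{5}$ ($n{\left(L,E \right)} = \frac{L E}{5} = \frac{E L}{5}$)
$\frac{1}{\left(o + 369\right)^{2} + n{\left(-2876,1221 \right)}} = \frac{1}{\left(34 + 369\right)^{2} + \frac{1}{5} \cdot 1221 \left(-2876\right)} = \frac{1}{403^{2} - \frac{3511596}{5}} = \frac{1}{162409 - \frac{3511596}{5}} = \frac{1}{- \frac{2699551}{5}} = - \frac{5}{2699551}$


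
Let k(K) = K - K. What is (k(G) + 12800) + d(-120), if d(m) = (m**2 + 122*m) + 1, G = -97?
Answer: 12561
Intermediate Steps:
k(K) = 0
d(m) = 1 + m**2 + 122*m
(k(G) + 12800) + d(-120) = (0 + 12800) + (1 + (-120)**2 + 122*(-120)) = 12800 + (1 + 14400 - 14640) = 12800 - 239 = 12561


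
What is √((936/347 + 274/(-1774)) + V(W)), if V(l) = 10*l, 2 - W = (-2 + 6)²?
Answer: 3*I*√1446873921907/307789 ≈ 11.724*I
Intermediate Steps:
W = -14 (W = 2 - (-2 + 6)² = 2 - 1*4² = 2 - 1*16 = 2 - 16 = -14)
√((936/347 + 274/(-1774)) + V(W)) = √((936/347 + 274/(-1774)) + 10*(-14)) = √((936*(1/347) + 274*(-1/1774)) - 140) = √((936/347 - 137/887) - 140) = √(782693/307789 - 140) = √(-42307767/307789) = 3*I*√1446873921907/307789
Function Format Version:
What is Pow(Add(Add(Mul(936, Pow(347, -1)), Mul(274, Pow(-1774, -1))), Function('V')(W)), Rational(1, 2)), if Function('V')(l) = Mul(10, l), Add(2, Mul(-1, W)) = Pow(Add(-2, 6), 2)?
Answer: Mul(Rational(3, 307789), I, Pow(1446873921907, Rational(1, 2))) ≈ Mul(11.724, I)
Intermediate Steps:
W = -14 (W = Add(2, Mul(-1, Pow(Add(-2, 6), 2))) = Add(2, Mul(-1, Pow(4, 2))) = Add(2, Mul(-1, 16)) = Add(2, -16) = -14)
Pow(Add(Add(Mul(936, Pow(347, -1)), Mul(274, Pow(-1774, -1))), Function('V')(W)), Rational(1, 2)) = Pow(Add(Add(Mul(936, Pow(347, -1)), Mul(274, Pow(-1774, -1))), Mul(10, -14)), Rational(1, 2)) = Pow(Add(Add(Mul(936, Rational(1, 347)), Mul(274, Rational(-1, 1774))), -140), Rational(1, 2)) = Pow(Add(Add(Rational(936, 347), Rational(-137, 887)), -140), Rational(1, 2)) = Pow(Add(Rational(782693, 307789), -140), Rational(1, 2)) = Pow(Rational(-42307767, 307789), Rational(1, 2)) = Mul(Rational(3, 307789), I, Pow(1446873921907, Rational(1, 2)))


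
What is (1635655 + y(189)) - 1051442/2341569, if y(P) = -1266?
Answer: 3827033564899/2341569 ≈ 1.6344e+6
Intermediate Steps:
(1635655 + y(189)) - 1051442/2341569 = (1635655 - 1266) - 1051442/2341569 = 1634389 - 1051442*1/2341569 = 1634389 - 1051442/2341569 = 3827033564899/2341569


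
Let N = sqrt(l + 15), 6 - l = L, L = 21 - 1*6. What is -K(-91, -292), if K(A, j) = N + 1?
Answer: -1 - sqrt(6) ≈ -3.4495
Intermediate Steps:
L = 15 (L = 21 - 6 = 15)
l = -9 (l = 6 - 1*15 = 6 - 15 = -9)
N = sqrt(6) (N = sqrt(-9 + 15) = sqrt(6) ≈ 2.4495)
K(A, j) = 1 + sqrt(6) (K(A, j) = sqrt(6) + 1 = 1 + sqrt(6))
-K(-91, -292) = -(1 + sqrt(6)) = -1 - sqrt(6)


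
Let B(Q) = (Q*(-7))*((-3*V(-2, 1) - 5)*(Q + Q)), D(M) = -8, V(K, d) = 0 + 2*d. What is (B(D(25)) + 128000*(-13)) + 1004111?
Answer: -650033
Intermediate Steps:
V(K, d) = 2*d
B(Q) = 154*Q² (B(Q) = (Q*(-7))*((-6 - 5)*(Q + Q)) = (-7*Q)*((-3*2 - 5)*(2*Q)) = (-7*Q)*((-6 - 5)*(2*Q)) = (-7*Q)*(-22*Q) = 154*Q²)
(B(D(25)) + 128000*(-13)) + 1004111 = (154*(-8)² + 128000*(-13)) + 1004111 = (154*64 - 1664000) + 1004111 = (9856 - 1664000) + 1004111 = -1654144 + 1004111 = -650033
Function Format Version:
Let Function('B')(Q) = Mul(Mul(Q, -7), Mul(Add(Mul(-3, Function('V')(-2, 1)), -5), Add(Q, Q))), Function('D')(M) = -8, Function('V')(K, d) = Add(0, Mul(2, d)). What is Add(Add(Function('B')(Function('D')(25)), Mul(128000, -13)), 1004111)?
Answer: -650033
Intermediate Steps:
Function('V')(K, d) = Mul(2, d)
Function('B')(Q) = Mul(154, Pow(Q, 2)) (Function('B')(Q) = Mul(Mul(Q, -7), Mul(Add(Mul(-3, Mul(2, 1)), -5), Add(Q, Q))) = Mul(Mul(-7, Q), Mul(Add(Mul(-3, 2), -5), Mul(2, Q))) = Mul(Mul(-7, Q), Mul(Add(-6, -5), Mul(2, Q))) = Mul(Mul(-7, Q), Mul(-11, Mul(2, Q))) = Mul(Mul(-7, Q), Mul(-22, Q)) = Mul(154, Pow(Q, 2)))
Add(Add(Function('B')(Function('D')(25)), Mul(128000, -13)), 1004111) = Add(Add(Mul(154, Pow(-8, 2)), Mul(128000, -13)), 1004111) = Add(Add(Mul(154, 64), -1664000), 1004111) = Add(Add(9856, -1664000), 1004111) = Add(-1654144, 1004111) = -650033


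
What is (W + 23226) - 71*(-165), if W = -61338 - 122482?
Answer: -148879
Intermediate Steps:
W = -183820
(W + 23226) - 71*(-165) = (-183820 + 23226) - 71*(-165) = -160594 - 1*(-11715) = -160594 + 11715 = -148879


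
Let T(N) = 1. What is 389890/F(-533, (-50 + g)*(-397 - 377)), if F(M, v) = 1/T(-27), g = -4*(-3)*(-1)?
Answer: 389890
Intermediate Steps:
g = -12 (g = 12*(-1) = -12)
F(M, v) = 1 (F(M, v) = 1/1 = 1)
389890/F(-533, (-50 + g)*(-397 - 377)) = 389890/1 = 389890*1 = 389890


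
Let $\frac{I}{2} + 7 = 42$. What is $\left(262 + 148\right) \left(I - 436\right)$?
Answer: $-150060$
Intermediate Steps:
$I = 70$ ($I = -14 + 2 \cdot 42 = -14 + 84 = 70$)
$\left(262 + 148\right) \left(I - 436\right) = \left(262 + 148\right) \left(70 - 436\right) = 410 \left(-366\right) = -150060$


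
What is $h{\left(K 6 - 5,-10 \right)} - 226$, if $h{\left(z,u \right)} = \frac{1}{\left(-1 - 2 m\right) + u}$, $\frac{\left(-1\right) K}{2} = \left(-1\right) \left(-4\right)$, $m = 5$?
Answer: $- \frac{4747}{21} \approx -226.05$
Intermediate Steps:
$K = -8$ ($K = - 2 \left(\left(-1\right) \left(-4\right)\right) = \left(-2\right) 4 = -8$)
$h{\left(z,u \right)} = \frac{1}{-11 + u}$ ($h{\left(z,u \right)} = \frac{1}{\left(-1 - 10\right) + u} = \frac{1}{-11 + u}$)
$h{\left(K 6 - 5,-10 \right)} - 226 = \frac{1}{-11 - 10} - 226 = \frac{1}{-21} - 226 = - \frac{1}{21} - 226 = - \frac{4747}{21}$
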